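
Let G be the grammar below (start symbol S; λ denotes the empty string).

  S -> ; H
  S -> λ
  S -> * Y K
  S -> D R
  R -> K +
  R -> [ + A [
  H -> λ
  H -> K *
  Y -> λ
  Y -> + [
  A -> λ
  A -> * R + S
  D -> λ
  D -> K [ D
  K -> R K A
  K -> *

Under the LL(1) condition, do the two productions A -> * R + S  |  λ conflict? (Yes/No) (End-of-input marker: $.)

FIRST(* R + S) = { * } and FIRST(λ) = { λ }.
The second alternative is nullable and FOLLOW(A) = { $, *, +, [ } shares * with FIRST of the first — conflict.

Yes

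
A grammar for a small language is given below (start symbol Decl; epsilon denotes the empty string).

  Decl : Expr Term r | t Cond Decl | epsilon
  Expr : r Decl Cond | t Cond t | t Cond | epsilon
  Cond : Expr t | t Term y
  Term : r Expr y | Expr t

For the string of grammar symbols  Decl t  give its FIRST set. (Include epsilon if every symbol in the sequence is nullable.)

Add FIRST(Decl)\{epsilon} = { r, t }; Decl is nullable, continue.
t is a terminal; add {t} and stop.

{ r, t }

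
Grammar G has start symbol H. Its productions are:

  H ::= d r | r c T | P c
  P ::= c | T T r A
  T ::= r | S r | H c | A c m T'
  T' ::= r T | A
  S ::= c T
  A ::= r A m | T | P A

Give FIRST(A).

{ c, d, r }

A ::= r A m contributes {r}.
From A ::= T: add FIRST(T) = { c, d, r }.
From A ::= P A: add FIRST(P) = { c, d, r }.
Union: FIRST(A) = { c, d, r }.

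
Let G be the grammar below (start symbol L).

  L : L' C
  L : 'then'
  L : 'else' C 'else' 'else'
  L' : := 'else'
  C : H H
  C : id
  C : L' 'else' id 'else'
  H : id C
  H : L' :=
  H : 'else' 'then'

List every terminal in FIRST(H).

H : id C contributes {id}.
From H : L' :=: add FIRST(L') = { := }.
H : 'else' 'then' contributes {'else'}.
Union: FIRST(H) = { 'else', :=, id }.

{ 'else', :=, id }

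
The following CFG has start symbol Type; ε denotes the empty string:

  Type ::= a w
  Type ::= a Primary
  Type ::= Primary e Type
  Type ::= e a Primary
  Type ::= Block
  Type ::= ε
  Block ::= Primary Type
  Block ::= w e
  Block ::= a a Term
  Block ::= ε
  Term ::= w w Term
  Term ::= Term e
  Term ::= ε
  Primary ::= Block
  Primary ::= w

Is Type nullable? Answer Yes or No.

Type has an ε-production, so Type ⇒ ε.

Yes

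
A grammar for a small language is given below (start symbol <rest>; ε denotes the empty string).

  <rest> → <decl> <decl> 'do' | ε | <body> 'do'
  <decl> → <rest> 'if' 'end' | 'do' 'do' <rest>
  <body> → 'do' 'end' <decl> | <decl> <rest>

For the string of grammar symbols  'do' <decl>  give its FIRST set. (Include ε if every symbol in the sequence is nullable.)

{ 'do' }

'do' is a terminal; add {'do'} and stop.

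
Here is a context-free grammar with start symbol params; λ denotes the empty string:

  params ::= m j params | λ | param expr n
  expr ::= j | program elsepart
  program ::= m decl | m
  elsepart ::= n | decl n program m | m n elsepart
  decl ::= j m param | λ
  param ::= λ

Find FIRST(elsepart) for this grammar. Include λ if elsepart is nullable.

{ j, m, n }

elsepart ::= n contributes {n}.
From elsepart ::= decl n program m: decl nullable, take FIRST(decl) ∪ {n} = { j, n }.
elsepart ::= m n elsepart contributes {m}.
Union: FIRST(elsepart) = { j, m, n }.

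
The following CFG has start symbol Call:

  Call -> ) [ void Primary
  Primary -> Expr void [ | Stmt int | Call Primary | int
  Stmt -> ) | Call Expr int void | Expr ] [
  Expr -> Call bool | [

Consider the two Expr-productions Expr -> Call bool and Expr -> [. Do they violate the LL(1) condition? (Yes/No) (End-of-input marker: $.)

No

FIRST(Call bool) = { ) } and FIRST([) = { [ }.
The FIRST sets are disjoint and neither alternative is nullable — no conflict.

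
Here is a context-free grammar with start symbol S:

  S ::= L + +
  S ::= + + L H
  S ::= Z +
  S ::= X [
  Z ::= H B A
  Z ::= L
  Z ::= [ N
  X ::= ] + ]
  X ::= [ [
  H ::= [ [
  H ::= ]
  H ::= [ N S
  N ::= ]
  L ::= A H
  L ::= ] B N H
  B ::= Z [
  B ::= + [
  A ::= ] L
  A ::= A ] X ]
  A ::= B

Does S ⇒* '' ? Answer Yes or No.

No nonterminal in this grammar is nullable.
No production of S has an RHS whose symbols are all nullable, so S is not nullable.

No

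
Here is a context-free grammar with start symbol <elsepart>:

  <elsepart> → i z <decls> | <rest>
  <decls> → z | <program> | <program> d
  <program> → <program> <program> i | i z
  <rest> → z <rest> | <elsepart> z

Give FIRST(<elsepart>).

{ i, z }

<elsepart> → i z <decls> contributes {i}.
From <elsepart> → <rest>: add FIRST(<rest>) = { i, z }.
Union: FIRST(<elsepart>) = { i, z }.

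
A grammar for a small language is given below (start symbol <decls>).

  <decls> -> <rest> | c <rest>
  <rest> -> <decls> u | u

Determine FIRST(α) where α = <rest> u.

Add FIRST(<rest>) = { c, u }; <rest> is not nullable, stop.

{ c, u }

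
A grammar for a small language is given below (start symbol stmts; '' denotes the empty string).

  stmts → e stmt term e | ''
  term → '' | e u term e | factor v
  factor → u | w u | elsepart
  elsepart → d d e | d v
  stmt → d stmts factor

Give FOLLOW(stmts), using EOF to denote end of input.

{ EOF, d, u, w }

stmts is the start symbol, so EOF ∈ FOLLOW(stmts).
In stmt → d stmts factor: add FIRST(factor) = { d, u, w }.
Union: FOLLOW(stmts) = { EOF, d, u, w }.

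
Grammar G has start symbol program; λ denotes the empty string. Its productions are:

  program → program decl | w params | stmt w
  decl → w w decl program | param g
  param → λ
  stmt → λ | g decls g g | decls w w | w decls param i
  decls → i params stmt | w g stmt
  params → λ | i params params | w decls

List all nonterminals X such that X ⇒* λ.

Directly nullable (have an λ-production): param, stmt, params.
No other nonterminal has a production whose RHS symbols are all nullable.

{ param, params, stmt }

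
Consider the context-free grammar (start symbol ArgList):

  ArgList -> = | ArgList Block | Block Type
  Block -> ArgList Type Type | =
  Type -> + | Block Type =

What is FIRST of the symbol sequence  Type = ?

{ +, = }

Add FIRST(Type) = { +, = }; Type is not nullable, stop.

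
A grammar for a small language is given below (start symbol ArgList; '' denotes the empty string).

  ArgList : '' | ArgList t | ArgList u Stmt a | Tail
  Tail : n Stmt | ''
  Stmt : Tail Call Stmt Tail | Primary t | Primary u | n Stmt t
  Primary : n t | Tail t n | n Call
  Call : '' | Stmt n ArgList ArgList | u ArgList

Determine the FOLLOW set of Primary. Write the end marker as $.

In Stmt : Primary t: add FIRST(t) = { t }.
In Stmt : Primary u: add FIRST(u) = { u }.
Union: FOLLOW(Primary) = { t, u }.

{ t, u }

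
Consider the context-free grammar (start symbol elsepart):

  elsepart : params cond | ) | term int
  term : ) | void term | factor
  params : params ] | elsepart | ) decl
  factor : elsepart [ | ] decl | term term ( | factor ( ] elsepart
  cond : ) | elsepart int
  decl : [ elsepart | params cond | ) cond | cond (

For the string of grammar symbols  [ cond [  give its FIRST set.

{ [ }

[ is a terminal; add {[} and stop.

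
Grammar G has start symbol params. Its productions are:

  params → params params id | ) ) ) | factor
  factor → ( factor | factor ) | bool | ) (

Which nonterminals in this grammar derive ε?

{ } (none)

No nonterminal has an empty production or an RHS whose symbols are all nullable.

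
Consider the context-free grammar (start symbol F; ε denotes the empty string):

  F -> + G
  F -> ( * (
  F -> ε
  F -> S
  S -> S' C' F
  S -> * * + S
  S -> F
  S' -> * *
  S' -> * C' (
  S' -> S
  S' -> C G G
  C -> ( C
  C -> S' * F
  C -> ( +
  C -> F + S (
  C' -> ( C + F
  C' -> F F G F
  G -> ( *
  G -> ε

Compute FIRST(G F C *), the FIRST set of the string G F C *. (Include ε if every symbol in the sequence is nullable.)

Add FIRST(G)\{ε} = { ( }; G is nullable, continue.
Add FIRST(F)\{ε} = { (, *, + }; F is nullable, continue.
Add FIRST(C) = { (, *, + }; C is not nullable, stop.

{ (, *, + }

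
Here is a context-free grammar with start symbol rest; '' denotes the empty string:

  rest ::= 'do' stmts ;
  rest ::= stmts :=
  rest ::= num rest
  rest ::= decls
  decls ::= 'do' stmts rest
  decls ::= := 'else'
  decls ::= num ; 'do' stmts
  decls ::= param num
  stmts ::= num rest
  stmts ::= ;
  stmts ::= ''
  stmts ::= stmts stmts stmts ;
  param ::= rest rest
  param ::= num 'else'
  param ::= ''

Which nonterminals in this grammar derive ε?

{ param, stmts }

Directly nullable (have an ''-production): stmts, param.
No other nonterminal has a production whose RHS symbols are all nullable.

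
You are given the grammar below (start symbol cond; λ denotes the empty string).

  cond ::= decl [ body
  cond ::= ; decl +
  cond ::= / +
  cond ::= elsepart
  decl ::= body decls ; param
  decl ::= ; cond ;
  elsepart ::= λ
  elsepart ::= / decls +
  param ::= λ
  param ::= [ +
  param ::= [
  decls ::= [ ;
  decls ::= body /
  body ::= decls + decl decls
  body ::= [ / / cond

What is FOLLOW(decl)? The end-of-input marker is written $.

{ +, [ }

In cond ::= decl [ body: add FIRST([ body) = { [ }.
In cond ::= ; decl +: add FIRST(+) = { + }.
In body ::= decls + decl decls: add FIRST(decls) = { [ }.
Union: FOLLOW(decl) = { +, [ }.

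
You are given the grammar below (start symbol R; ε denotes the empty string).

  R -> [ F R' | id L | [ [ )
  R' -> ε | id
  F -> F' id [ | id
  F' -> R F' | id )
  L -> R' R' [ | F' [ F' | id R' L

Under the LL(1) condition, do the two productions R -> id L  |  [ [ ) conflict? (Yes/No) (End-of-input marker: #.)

FIRST(id L) = { id } and FIRST([ [ )) = { [ }.
The FIRST sets are disjoint and neither alternative is nullable — no conflict.

No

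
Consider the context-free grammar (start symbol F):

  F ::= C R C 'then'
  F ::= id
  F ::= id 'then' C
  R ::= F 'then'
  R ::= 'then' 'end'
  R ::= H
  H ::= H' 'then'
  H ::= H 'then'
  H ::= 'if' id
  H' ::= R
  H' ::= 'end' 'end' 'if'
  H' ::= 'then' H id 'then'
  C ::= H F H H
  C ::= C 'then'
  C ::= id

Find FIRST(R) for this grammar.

From R ::= F 'then': add FIRST(F) = { 'end', 'if', 'then', id }.
R ::= 'then' 'end' contributes {'then'}.
From R ::= H: add FIRST(H) = { 'end', 'if', 'then', id }.
Union: FIRST(R) = { 'end', 'if', 'then', id }.

{ 'end', 'if', 'then', id }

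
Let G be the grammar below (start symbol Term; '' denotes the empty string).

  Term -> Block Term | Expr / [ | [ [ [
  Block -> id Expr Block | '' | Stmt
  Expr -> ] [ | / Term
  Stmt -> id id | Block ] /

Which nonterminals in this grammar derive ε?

Directly nullable (have an ''-production): Block.
No other nonterminal has a production whose RHS symbols are all nullable.

{ Block }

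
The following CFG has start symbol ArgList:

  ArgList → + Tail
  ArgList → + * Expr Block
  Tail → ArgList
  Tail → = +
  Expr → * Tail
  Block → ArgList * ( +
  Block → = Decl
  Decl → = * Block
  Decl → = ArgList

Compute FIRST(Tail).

From Tail → ArgList: add FIRST(ArgList) = { + }.
Tail → = + contributes {=}.
Union: FIRST(Tail) = { +, = }.

{ +, = }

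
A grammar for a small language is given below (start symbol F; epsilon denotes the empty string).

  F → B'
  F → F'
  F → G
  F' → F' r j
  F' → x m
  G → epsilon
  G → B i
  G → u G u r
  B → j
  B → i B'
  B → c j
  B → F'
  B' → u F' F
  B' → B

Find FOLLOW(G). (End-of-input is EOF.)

{ EOF, i, u }

In F → G: G is at the end, add FOLLOW(F) = { EOF, i }.
In G → u G u r: add FIRST(u r) = { u }.
Union: FOLLOW(G) = { EOF, i, u }.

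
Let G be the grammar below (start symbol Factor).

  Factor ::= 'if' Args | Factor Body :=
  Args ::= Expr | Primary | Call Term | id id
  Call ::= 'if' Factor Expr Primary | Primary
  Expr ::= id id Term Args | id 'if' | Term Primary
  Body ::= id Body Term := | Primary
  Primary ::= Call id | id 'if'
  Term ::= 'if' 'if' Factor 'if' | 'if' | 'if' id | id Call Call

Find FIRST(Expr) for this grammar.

Expr ::= id id Term Args contributes {id}.
Expr ::= id 'if' contributes {id}.
From Expr ::= Term Primary: add FIRST(Term) = { 'if', id }.
Union: FIRST(Expr) = { 'if', id }.

{ 'if', id }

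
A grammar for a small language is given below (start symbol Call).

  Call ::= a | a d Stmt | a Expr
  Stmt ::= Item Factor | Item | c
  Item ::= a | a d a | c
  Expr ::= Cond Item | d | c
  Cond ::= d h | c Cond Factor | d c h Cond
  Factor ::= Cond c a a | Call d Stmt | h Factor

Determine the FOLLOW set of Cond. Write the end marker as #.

{ a, c, d, h }

In Expr ::= Cond Item: add FIRST(Item) = { a, c }.
In Cond ::= c Cond Factor: add FIRST(Factor) = { a, c, d, h }.
In Cond ::= d c h Cond: Cond is at the end, add FOLLOW(Cond) = { a, c, d, h }.
In Factor ::= Cond c a a: add FIRST(c a a) = { c }.
Union: FOLLOW(Cond) = { a, c, d, h }.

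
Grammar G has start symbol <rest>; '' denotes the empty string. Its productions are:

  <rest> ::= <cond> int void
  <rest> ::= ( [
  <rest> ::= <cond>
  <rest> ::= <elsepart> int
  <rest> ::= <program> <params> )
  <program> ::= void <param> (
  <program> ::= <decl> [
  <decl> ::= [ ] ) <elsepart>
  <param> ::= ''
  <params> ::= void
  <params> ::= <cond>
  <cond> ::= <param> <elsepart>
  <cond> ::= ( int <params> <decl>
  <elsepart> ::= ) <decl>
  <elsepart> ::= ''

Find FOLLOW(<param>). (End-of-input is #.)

In <program> ::= void <param> (: add FIRST(() = { ( }.
In <cond> ::= <param> <elsepart>: add FIRST(<elsepart>)\{''} = { ) }.
  Since <elsepart> is nullable, also add FOLLOW(<cond>) = { #, ), [, int }.
Union: FOLLOW(<param>) = { #, (, ), [, int }.

{ #, (, ), [, int }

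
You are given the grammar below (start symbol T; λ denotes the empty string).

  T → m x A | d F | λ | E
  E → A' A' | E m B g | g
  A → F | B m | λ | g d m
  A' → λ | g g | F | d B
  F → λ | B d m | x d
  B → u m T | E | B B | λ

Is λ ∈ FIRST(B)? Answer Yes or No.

B has an λ-production, so B ⇒ λ.

Yes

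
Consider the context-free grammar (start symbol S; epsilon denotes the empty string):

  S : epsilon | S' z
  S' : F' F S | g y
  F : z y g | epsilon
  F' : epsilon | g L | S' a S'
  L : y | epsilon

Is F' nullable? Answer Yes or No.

Yes

F' has an epsilon-production, so F' ⇒ epsilon.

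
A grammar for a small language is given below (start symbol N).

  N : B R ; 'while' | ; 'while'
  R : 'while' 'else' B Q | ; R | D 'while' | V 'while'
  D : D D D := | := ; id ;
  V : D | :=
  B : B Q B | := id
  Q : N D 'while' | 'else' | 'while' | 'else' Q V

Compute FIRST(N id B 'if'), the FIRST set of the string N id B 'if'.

Add FIRST(N) = { :=, ; }; N is not nullable, stop.

{ :=, ; }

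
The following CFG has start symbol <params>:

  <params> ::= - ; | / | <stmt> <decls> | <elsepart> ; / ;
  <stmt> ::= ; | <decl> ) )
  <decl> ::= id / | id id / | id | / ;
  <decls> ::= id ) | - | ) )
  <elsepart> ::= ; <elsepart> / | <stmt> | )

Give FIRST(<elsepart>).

<elsepart> ::= ; <elsepart> / contributes {;}.
From <elsepart> ::= <stmt>: add FIRST(<stmt>) = { /, ;, id }.
<elsepart> ::= ) contributes {)}.
Union: FIRST(<elsepart>) = { ), /, ;, id }.

{ ), /, ;, id }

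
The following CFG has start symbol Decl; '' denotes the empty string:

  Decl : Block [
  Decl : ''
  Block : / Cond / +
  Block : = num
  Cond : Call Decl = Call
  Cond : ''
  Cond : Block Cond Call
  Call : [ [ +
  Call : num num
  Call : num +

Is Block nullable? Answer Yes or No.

No

Nullable nonterminals: Cond, Decl.
No production of Block has an RHS whose symbols are all nullable, so Block is not nullable.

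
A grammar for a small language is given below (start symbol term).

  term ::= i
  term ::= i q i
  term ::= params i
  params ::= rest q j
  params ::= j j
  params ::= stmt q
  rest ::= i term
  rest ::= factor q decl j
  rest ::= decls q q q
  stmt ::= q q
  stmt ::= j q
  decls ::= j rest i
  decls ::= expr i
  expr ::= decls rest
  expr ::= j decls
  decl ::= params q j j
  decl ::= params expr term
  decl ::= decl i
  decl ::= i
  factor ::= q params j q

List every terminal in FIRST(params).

{ i, j, q }

From params ::= rest q j: add FIRST(rest) = { i, j, q }.
params ::= j j contributes {j}.
From params ::= stmt q: add FIRST(stmt) = { j, q }.
Union: FIRST(params) = { i, j, q }.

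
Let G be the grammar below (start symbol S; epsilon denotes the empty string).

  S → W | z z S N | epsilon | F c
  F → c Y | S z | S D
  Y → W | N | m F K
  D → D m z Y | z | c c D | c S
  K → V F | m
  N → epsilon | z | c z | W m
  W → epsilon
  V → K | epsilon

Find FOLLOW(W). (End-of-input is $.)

In S → W: W is at the end, add FOLLOW(S) = { $, c, m, z }.
In Y → W: W is at the end, add FOLLOW(Y) = { c, m, z }.
In N → W m: add FIRST(m) = { m }.
Union: FOLLOW(W) = { $, c, m, z }.

{ $, c, m, z }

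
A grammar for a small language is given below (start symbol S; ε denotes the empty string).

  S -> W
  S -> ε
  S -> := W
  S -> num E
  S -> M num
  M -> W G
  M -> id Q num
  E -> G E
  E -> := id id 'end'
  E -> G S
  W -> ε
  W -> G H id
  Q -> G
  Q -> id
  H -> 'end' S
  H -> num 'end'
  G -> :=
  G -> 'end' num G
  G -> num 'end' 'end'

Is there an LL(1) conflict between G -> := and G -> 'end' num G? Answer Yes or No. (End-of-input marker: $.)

No

FIRST(:=) = { := } and FIRST('end' num G) = { 'end' }.
The FIRST sets are disjoint and neither alternative is nullable — no conflict.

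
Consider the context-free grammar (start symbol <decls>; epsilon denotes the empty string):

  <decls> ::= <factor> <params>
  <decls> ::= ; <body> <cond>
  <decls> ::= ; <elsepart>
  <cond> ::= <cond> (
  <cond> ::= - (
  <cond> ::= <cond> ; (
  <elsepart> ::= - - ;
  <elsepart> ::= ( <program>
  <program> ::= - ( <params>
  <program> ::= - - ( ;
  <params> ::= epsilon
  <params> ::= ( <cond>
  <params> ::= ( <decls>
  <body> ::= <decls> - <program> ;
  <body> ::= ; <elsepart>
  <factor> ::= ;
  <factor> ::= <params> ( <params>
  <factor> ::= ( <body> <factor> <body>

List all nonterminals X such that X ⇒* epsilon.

{ <params> }

Directly nullable (have an epsilon-production): <params>.
No other nonterminal has a production whose RHS symbols are all nullable.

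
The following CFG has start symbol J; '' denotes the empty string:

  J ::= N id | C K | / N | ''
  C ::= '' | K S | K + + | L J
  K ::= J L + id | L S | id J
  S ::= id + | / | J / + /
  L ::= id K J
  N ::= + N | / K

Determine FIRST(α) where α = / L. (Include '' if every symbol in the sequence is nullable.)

/ is a terminal; add {/} and stop.

{ / }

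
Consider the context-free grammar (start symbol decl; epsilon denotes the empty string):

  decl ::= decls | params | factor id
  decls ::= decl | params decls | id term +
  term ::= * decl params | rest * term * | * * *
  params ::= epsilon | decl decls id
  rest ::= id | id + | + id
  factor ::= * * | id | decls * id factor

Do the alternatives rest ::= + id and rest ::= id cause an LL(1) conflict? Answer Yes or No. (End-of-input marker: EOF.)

FIRST(+ id) = { + } and FIRST(id) = { id }.
The FIRST sets are disjoint and neither alternative is nullable — no conflict.

No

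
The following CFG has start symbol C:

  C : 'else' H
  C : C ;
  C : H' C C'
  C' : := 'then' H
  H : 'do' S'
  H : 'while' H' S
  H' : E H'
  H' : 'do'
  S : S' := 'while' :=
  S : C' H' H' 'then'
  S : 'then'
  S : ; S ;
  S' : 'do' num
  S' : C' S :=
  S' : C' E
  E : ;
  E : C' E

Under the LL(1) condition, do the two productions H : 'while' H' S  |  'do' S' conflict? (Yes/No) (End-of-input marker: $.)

FIRST('while' H' S) = { 'while' } and FIRST('do' S') = { 'do' }.
The FIRST sets are disjoint and neither alternative is nullable — no conflict.

No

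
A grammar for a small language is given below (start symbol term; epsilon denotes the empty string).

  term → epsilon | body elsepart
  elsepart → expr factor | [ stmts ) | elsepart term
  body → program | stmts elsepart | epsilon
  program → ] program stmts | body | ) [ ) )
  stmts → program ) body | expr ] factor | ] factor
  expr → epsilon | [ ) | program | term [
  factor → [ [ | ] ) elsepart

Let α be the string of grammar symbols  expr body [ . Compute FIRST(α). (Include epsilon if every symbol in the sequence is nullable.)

Add FIRST(expr)\{epsilon} = { ), [, ] }; expr is nullable, continue.
Add FIRST(body)\{epsilon} = { ), [, ] }; body is nullable, continue.
[ is a terminal; add {[} and stop.

{ ), [, ] }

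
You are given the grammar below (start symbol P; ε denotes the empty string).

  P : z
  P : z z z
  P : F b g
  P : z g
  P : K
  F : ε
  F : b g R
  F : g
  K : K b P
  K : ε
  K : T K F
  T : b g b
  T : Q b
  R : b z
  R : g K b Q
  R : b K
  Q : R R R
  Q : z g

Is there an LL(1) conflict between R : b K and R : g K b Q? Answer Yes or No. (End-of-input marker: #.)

No

FIRST(b K) = { b } and FIRST(g K b Q) = { g }.
The FIRST sets are disjoint and neither alternative is nullable — no conflict.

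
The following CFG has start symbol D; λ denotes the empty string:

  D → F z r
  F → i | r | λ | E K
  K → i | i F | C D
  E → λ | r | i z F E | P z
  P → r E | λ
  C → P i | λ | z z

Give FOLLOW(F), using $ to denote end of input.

In D → F z r: add FIRST(z r) = { z }.
In K → i F: F is at the end, add FOLLOW(K) = { i, r, z }.
In E → i z F E: add FIRST(E)\{λ} = { i, r, z }.
  Since E is nullable, also add FOLLOW(E) = { i, r, z }.
Union: FOLLOW(F) = { i, r, z }.

{ i, r, z }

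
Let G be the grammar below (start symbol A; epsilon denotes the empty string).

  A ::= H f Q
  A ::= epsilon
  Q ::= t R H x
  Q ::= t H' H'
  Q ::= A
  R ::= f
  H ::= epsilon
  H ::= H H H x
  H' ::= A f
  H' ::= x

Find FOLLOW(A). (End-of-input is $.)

{ $, f }

A is the start symbol, so $ ∈ FOLLOW(A).
In Q ::= A: A is at the end, add FOLLOW(Q) = { $, f }.
In H' ::= A f: add FIRST(f) = { f }.
Union: FOLLOW(A) = { $, f }.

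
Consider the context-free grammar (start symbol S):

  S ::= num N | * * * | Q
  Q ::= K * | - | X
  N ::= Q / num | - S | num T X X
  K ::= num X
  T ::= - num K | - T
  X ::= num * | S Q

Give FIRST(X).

{ *, -, num }

X ::= num * contributes {num}.
From X ::= S Q: add FIRST(S) = { *, -, num }.
Union: FIRST(X) = { *, -, num }.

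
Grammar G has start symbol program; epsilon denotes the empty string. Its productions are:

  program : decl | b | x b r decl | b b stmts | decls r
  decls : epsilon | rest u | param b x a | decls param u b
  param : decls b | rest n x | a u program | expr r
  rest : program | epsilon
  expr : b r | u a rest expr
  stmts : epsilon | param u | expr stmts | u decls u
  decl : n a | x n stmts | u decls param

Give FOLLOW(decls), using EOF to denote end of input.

In program : decls r: add FIRST(r) = { r }.
In decls : decls param u b: add FIRST(param u b) = { a, b, n, r, u, x }.
In param : decls b: add FIRST(b) = { b }.
In stmts : u decls u: add FIRST(u) = { u }.
In decl : u decls param: add FIRST(param) = { a, b, n, r, u, x }.
Union: FOLLOW(decls) = { a, b, n, r, u, x }.

{ a, b, n, r, u, x }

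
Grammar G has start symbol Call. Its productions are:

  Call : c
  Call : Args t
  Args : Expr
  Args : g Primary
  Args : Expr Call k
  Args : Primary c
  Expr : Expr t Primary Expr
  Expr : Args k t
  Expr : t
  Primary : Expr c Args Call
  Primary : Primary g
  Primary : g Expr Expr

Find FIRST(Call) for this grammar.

Call : c contributes {c}.
From Call : Args t: add FIRST(Args) = { g, t }.
Union: FIRST(Call) = { c, g, t }.

{ c, g, t }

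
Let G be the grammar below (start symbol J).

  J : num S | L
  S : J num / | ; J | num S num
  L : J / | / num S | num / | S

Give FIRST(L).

From L : J /: add FIRST(J) = { /, ;, num }.
L : / num S contributes {/}.
L : num / contributes {num}.
From L : S: add FIRST(S) = { /, ;, num }.
Union: FIRST(L) = { /, ;, num }.

{ /, ;, num }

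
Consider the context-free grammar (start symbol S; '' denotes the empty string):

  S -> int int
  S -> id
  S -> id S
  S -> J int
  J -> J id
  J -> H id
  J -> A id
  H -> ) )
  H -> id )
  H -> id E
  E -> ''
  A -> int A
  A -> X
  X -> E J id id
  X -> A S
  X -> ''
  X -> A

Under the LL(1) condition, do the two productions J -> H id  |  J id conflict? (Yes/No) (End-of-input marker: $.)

Yes

FIRST(H id) = { ), id } and FIRST(J id) = { ), id, int }.
Both contain ), so the two alternatives are not disjoint — LL(1) conflict.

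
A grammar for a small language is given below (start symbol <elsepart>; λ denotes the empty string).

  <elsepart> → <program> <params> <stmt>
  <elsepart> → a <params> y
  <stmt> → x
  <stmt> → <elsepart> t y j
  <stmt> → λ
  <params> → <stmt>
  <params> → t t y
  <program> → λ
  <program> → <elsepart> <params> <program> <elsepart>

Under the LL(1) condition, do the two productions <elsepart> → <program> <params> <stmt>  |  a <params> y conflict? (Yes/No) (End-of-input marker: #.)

Yes

FIRST(<program> <params> <stmt>) = { a, t, x, λ } and FIRST(a <params> y) = { a }.
Both contain a, so the two alternatives are not disjoint — LL(1) conflict.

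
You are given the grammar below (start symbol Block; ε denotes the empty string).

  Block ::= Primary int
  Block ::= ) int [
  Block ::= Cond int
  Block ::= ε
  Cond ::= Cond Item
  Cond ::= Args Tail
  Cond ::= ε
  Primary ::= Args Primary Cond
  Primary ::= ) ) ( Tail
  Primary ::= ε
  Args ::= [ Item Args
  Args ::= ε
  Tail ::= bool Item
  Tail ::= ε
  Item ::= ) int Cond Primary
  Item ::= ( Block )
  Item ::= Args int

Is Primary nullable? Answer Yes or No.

Yes

Primary has an ε-production, so Primary ⇒ ε.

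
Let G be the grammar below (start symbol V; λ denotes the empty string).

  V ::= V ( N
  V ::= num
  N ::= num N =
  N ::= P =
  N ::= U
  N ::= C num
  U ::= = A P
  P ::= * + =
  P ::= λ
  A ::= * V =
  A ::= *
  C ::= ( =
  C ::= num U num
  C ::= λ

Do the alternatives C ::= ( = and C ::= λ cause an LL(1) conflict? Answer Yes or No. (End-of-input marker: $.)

No

FIRST(( =) = { ( } and FIRST(λ) = { λ }.
The second is nullable but FOLLOW(C) = { num } is disjoint from FIRST of the first.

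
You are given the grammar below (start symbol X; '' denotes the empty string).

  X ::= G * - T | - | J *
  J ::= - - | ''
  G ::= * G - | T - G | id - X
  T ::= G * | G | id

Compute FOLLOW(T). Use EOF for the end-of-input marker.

{ EOF, *, - }

In X ::= G * - T: T is at the end, add FOLLOW(X) = { EOF, *, - }.
In G ::= T - G: add FIRST(- G) = { - }.
Union: FOLLOW(T) = { EOF, *, - }.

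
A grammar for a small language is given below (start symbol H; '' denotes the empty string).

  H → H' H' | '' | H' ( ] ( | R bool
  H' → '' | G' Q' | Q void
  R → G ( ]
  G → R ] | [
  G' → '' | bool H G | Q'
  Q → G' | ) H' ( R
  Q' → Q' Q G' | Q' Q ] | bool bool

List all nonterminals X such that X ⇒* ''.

{ G', H, H', Q }

Directly nullable (have an ''-production): H, H', G'.
Q → G' with every symbol nullable, so Q is nullable.
No other nonterminal has a production whose RHS symbols are all nullable.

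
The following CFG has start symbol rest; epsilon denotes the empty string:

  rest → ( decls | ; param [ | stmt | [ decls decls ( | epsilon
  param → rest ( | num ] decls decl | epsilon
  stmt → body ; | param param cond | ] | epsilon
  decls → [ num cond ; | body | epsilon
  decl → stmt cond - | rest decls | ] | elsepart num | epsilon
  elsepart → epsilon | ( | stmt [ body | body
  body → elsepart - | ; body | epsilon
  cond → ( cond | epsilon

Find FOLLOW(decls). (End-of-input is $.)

In rest → ( decls: decls is at the end, add FOLLOW(rest) = { $, (, -, ;, [, ], num }.
In rest → [ decls decls (: add FIRST(decls () = { (, -, ;, [, ], num }.
In rest → [ decls decls (: add FIRST(() = { ( }.
In param → num ] decls decl: add FIRST(decl)\{epsilon} = { (, -, ;, [, ], num }.
  Since decl is nullable, also add FOLLOW(param) = { $, (, -, ;, [, ], num }.
In decl → rest decls: decls is at the end, add FOLLOW(decl) = { $, (, -, ;, [, ], num }.
Union: FOLLOW(decls) = { $, (, -, ;, [, ], num }.

{ $, (, -, ;, [, ], num }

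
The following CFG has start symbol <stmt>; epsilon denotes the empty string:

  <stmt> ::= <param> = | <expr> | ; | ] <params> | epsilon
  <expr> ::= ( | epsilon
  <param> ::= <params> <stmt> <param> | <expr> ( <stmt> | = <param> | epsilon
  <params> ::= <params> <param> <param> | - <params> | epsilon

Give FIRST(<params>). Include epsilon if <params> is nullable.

{ (, -, ;, =, ], epsilon }

From <params> ::= <params> <param> <param>: <params>, <param>, <param> nullable, take FIRST(<params>) ∪ FIRST(<param>) ∪ FIRST(<param>) = { (, -, ;, =, ] }; also epsilon since the whole RHS is nullable.
<params> ::= - <params> contributes {-}.
<params> ::= epsilon contributes epsilon.
Union: FIRST(<params>) = { (, -, ;, =, ], epsilon }.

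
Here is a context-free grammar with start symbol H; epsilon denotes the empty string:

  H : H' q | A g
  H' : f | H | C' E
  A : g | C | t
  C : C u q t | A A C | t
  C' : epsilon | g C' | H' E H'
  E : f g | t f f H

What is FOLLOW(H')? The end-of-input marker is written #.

In H : H' q: add FIRST(q) = { q }.
In C' : H' E H': add FIRST(E H') = { f, t }.
In C' : H' E H': H' is at the end, add FOLLOW(C') = { f, t }.
Union: FOLLOW(H') = { f, q, t }.

{ f, q, t }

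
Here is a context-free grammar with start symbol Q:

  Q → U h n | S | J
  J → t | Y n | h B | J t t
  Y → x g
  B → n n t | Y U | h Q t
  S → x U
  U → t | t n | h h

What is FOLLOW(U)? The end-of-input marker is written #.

{ #, h, t }

In Q → U h n: add FIRST(h n) = { h }.
In B → Y U: U is at the end, add FOLLOW(B) = { #, t }.
In S → x U: U is at the end, add FOLLOW(S) = { #, t }.
Union: FOLLOW(U) = { #, h, t }.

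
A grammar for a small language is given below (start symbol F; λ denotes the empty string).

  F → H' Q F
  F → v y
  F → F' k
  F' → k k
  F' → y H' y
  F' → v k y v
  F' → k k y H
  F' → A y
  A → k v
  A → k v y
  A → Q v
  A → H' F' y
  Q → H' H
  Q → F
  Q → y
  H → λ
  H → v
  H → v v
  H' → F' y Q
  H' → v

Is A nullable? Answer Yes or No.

No

Nullable nonterminals: H.
No production of A has an RHS whose symbols are all nullable, so A is not nullable.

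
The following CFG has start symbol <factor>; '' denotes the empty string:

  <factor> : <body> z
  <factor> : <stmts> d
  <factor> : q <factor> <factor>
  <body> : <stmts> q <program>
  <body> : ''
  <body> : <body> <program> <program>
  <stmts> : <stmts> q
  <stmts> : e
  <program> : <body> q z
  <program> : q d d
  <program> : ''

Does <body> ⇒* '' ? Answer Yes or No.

<body> has an ''-production, so <body> ⇒ ''.

Yes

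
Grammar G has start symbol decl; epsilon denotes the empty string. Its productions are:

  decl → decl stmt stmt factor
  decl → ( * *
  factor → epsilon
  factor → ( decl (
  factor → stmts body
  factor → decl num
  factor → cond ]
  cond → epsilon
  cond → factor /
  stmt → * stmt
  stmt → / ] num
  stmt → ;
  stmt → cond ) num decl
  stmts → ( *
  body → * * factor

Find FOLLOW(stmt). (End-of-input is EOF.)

In decl → decl stmt stmt factor: add FIRST(stmt factor) = { (, ), *, /, ;, ] }.
In decl → decl stmt stmt factor: add FIRST(factor)\{epsilon} = { (, /, ] }.
  Since factor is nullable, also add FOLLOW(decl) = { EOF, (, ), *, /, ;, ], num }.
In stmt → * stmt: stmt is at the end, add FOLLOW(stmt) = { EOF, (, ), *, /, ;, ], num }.
Union: FOLLOW(stmt) = { EOF, (, ), *, /, ;, ], num }.

{ EOF, (, ), *, /, ;, ], num }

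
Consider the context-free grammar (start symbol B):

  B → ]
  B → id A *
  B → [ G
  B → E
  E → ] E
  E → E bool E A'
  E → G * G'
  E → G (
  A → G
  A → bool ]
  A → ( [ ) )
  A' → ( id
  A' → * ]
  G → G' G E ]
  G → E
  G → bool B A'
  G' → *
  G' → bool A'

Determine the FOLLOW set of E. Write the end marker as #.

In B → E: E is at the end, add FOLLOW(B) = { #, (, * }.
In E → ] E: E is at the end, add FOLLOW(E) = { #, (, *, ], bool }.
In E → E bool E A': add FIRST(bool E A') = { bool }.
In E → E bool E A': add FIRST(A') = { (, * }.
In G → G' G E ]: add FIRST(]) = { ] }.
In G → E: E is at the end, add FOLLOW(G) = { #, (, *, ], bool }.
Union: FOLLOW(E) = { #, (, *, ], bool }.

{ #, (, *, ], bool }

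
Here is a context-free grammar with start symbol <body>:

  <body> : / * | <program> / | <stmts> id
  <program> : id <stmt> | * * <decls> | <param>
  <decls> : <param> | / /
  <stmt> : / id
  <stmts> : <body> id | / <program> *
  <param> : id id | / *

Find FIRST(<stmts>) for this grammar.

{ *, /, id }

From <stmts> : <body> id: add FIRST(<body>) = { *, /, id }.
<stmts> : / <program> * contributes {/}.
Union: FIRST(<stmts>) = { *, /, id }.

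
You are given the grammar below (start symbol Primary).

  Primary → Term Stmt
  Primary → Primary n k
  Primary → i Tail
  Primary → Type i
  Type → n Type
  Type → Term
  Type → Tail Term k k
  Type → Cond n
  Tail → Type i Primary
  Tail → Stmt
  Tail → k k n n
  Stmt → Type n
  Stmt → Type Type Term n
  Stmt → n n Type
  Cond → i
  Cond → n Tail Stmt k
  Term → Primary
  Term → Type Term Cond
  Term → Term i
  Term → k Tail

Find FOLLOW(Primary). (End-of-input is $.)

Primary is the start symbol, so $ ∈ FOLLOW(Primary).
In Primary → Primary n k: add FIRST(n k) = { n }.
In Tail → Type i Primary: Primary is at the end, add FOLLOW(Tail) = { $, i, k, n }.
In Term → Primary: Primary is at the end, add FOLLOW(Term) = { $, i, k, n }.
Union: FOLLOW(Primary) = { $, i, k, n }.

{ $, i, k, n }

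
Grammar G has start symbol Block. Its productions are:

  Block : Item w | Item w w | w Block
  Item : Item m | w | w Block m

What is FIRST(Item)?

From Item : Item m: add FIRST(Item) = { w }.
Item : w contributes {w}.
Item : w Block m contributes {w}.
Union: FIRST(Item) = { w }.

{ w }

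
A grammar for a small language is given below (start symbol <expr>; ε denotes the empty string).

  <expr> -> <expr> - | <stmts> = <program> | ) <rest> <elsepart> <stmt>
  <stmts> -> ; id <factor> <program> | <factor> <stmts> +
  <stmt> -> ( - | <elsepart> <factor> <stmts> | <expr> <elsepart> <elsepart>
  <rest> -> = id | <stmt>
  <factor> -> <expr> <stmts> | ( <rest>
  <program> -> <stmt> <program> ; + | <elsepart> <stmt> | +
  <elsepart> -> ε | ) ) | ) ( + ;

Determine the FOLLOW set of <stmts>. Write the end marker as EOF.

{ EOF, (, ), +, -, ;, = }

In <expr> -> <stmts> = <program>: add FIRST(= <program>) = { = }.
In <stmts> -> <factor> <stmts> +: add FIRST(+) = { + }.
In <stmt> -> <elsepart> <factor> <stmts>: <stmts> is at the end, add FOLLOW(<stmt>) = { EOF, (, ), +, -, ;, = }.
In <factor> -> <expr> <stmts>: <stmts> is at the end, add FOLLOW(<factor>) = { (, ), +, ; }.
Union: FOLLOW(<stmts>) = { EOF, (, ), +, -, ;, = }.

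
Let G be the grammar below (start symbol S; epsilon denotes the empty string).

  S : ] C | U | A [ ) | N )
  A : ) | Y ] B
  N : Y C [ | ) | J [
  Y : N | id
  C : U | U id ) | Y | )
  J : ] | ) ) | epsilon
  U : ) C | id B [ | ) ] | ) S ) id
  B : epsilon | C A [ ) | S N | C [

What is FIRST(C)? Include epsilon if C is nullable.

{ ), [, ], id }

From C : U: add FIRST(U) = { ), id }.
From C : U id ): add FIRST(U) = { ), id }.
From C : Y: add FIRST(Y) = { ), [, ], id }.
C : ) contributes {)}.
Union: FIRST(C) = { ), [, ], id }.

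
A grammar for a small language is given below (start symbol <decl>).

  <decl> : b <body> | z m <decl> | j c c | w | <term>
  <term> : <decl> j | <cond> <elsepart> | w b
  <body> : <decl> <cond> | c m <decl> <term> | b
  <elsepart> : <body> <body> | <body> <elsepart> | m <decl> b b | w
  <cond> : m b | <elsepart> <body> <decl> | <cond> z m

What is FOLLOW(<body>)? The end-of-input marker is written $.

In <decl> : b <body>: <body> is at the end, add FOLLOW(<decl>) = { $, b, c, j, m, w, z }.
In <elsepart> : <body> <body>: add FIRST(<body>) = { b, c, j, m, w, z }.
In <elsepart> : <body> <body>: <body> is at the end, add FOLLOW(<elsepart>) = { $, b, c, j, m, w, z }.
In <elsepart> : <body> <elsepart>: add FIRST(<elsepart>) = { b, c, j, m, w, z }.
In <cond> : <elsepart> <body> <decl>: add FIRST(<decl>) = { b, c, j, m, w, z }.
Union: FOLLOW(<body>) = { $, b, c, j, m, w, z }.

{ $, b, c, j, m, w, z }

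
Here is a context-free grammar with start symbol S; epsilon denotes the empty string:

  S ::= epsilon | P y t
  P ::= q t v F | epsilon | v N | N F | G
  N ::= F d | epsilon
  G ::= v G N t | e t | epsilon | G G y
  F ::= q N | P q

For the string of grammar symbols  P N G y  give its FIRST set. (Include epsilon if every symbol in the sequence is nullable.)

Add FIRST(P)\{epsilon} = { e, q, v, y }; P is nullable, continue.
Add FIRST(N)\{epsilon} = { e, q, v, y }; N is nullable, continue.
Add FIRST(G)\{epsilon} = { e, v, y }; G is nullable, continue.
y is a terminal; add {y} and stop.

{ e, q, v, y }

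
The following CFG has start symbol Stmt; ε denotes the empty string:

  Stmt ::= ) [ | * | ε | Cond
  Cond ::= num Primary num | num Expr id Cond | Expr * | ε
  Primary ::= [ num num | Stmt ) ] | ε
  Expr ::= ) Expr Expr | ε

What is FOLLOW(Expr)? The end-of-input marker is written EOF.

{ ), *, id }

In Cond ::= num Expr id Cond: add FIRST(id Cond) = { id }.
In Cond ::= Expr *: add FIRST(*) = { * }.
In Expr ::= ) Expr Expr: add FIRST(Expr)\{ε} = { ) }.
  Since Expr is nullable, also add FOLLOW(Expr) = { ), *, id }.
In Expr ::= ) Expr Expr: Expr is at the end, add FOLLOW(Expr) = { ), *, id }.
Union: FOLLOW(Expr) = { ), *, id }.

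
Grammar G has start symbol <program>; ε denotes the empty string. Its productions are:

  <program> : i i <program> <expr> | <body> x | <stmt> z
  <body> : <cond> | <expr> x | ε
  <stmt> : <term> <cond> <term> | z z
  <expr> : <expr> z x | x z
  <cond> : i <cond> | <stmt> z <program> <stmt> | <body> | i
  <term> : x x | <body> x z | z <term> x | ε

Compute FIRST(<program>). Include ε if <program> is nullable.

{ i, x, z }

<program> : i i <program> <expr> contributes {i}.
From <program> : <body> x: <body> nullable, take FIRST(<body>) ∪ {x} = { i, x, z }.
From <program> : <stmt> z: <stmt> nullable, take FIRST(<stmt>) ∪ {z} = { i, x, z }.
Union: FIRST(<program>) = { i, x, z }.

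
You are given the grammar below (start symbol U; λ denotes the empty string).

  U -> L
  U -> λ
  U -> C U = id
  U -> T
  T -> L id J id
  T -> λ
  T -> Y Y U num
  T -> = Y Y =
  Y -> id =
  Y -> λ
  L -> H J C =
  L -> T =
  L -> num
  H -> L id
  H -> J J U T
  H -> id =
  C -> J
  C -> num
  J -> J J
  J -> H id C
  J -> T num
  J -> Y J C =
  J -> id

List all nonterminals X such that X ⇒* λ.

Directly nullable (have an λ-production): U, T, Y.
No other nonterminal has a production whose RHS symbols are all nullable.

{ T, U, Y }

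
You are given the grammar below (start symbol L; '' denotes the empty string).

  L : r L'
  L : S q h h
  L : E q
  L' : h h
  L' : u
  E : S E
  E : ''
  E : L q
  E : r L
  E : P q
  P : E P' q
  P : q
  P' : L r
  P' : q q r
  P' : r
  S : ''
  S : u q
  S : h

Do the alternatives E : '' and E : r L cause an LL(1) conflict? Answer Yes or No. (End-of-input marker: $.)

FIRST('') = { '' } and FIRST(r L) = { r }.
The first alternative is nullable and FOLLOW(E) = { h, q, r, u } shares r with FIRST of the second — conflict.

Yes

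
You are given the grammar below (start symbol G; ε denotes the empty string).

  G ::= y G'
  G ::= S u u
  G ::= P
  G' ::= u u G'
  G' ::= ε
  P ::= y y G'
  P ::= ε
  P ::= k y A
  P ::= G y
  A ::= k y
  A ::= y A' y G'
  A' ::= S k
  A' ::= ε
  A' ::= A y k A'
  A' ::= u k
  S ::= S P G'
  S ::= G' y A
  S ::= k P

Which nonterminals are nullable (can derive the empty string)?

{ A', G, G', P }

Directly nullable (have an ε-production): G', P, A'.
G ::= P with every symbol nullable, so G is nullable.
No other nonterminal has a production whose RHS symbols are all nullable.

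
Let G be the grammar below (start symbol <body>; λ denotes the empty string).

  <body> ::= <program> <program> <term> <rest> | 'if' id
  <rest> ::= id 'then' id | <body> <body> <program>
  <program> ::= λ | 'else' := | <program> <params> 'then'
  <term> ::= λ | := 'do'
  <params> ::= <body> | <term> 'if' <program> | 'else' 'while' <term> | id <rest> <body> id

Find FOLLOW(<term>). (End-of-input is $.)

{ 'else', 'if', 'then', :=, id }

In <body> ::= <program> <program> <term> <rest>: add FIRST(<rest>) = { 'else', 'if', :=, id }.
In <params> ::= <term> 'if' <program>: add FIRST('if' <program>) = { 'if' }.
In <params> ::= 'else' 'while' <term>: <term> is at the end, add FOLLOW(<params>) = { 'then' }.
Union: FOLLOW(<term>) = { 'else', 'if', 'then', :=, id }.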